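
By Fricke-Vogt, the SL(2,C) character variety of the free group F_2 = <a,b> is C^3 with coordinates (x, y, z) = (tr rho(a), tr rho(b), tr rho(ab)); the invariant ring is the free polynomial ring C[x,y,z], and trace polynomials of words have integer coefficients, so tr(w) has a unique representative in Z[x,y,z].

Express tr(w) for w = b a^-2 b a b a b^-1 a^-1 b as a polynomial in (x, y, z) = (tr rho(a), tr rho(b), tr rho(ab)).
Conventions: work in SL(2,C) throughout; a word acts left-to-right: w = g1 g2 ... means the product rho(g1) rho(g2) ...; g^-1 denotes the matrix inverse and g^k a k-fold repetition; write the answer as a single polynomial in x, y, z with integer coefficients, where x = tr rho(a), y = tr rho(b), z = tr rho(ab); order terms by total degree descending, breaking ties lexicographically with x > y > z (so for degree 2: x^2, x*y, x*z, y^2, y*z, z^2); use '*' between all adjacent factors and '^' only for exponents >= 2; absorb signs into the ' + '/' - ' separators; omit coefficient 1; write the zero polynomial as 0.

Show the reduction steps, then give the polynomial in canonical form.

and trace(a b a b) = trace(b a) * trace(b a) - trace(1) = z^2 - 2
trace(a b a) = trace(a) * trace(b a) - trace(b) = x*z - y
next, trace(b a b a b) = trace(b) * trace(a b a b) - trace(a b a) = y*z^2 - x*z - y
trace(b a b a b a) = trace(b a) * trace(b a b a) - trace(b^-1 a^-1) = z^3 - 3*z
trace(a^-1 b a b a b) = trace(b a b a b) * trace(a) - trace(b a b a b a) = x*y*z^2 - x^2*z - z^3 - x*y + 3*z
trace(b a^-2 b a b a) = trace(a^-1 b a b a b) * trace(a) - trace(a^-1 b a b a b a) = x^2*y*z^2 - x^3*z - x*z^3 - x^2*y - y*z^2 + 4*x*z + y
next, trace(b a b) = trace(b) * trace(a b) - trace(a) = y*z - x
trace(b^2 a b) = trace(b) * trace(b a b) - trace(b a) = y^2*z - x*y - z
trace(b a b a^2 b) = trace(a) * trace(b^2 a b a) - trace(b^2 a b) = x*y*z^2 - x^2*z - y^2*z + z
trace(b a b a^2) = trace(a) * trace(b a b a) - trace(b a b) = x*z^2 - y*z - x
next, trace(b a b a^2 b^2) = trace(b) * trace(b a b a^2 b) - trace(b a b a^2) = x*y^2*z^2 - x^2*y*z - y^3*z - x*z^2 + 2*y*z + x
trace(b^2 a b a b a) = trace(b) * trace(a b a b a b) - trace(a b a b a) = y*z^3 - x*z^2 - 2*y*z + x
trace(b^2 a b a b) = trace(b) * trace(a b a b^2) - trace(a b a b) = y^2*z^2 - x*y*z - y^2 - z^2 + 2
trace(b a b a^2 b^2 a) = trace(a) * trace(b^2 a b a b a) - trace(b^2 a b a b) = x*y*z^3 - x^2*z^2 - y^2*z^2 - x*y*z + x^2 + y^2 + z^2 - 2
trace(b a b a^2 b^2 a^-1) = trace(b a b a^2 b^2) * trace(a) - trace(b a b a^2 b^2 a) = x^2*y^2*z^2 - x^3*y*z - x*y^3*z - x*y*z^3 + y^2*z^2 + 3*x*y*z - y^2 - z^2 + 2
and trace(a b^2 a^-2 b a b a) = trace(b a b a^2 b^2 a^-1) * trace(a) - trace(b a b a^2 b^2) = x^3*y^2*z^2 - x^4*y*z - x^2*y^3*z - x^2*y*z^3 + 4*x^2*y*z + y^3*z - x*y^2 - 2*y*z + x
trace(b a b a b a b^2) = trace(b) * trace(b a b a b a b) - trace(b a b a b a) = y^2*z^3 - x*y*z^2 - 2*y^2*z - z^3 + x*y + 3*z
and trace(a b a b a b a b) = trace(a b a b) * trace(a b a b) - trace(1) = z^4 - 4*z^2 + 2
trace(a b a b a b a) = trace(a) * trace(b a b a b a) - trace(b a b a b) = x*z^3 - y*z^2 - 2*x*z + y
trace(b a b a b a b^2 a) = trace(b) * trace(a b a b a b a b) - trace(a b a b a b a) = y*z^4 - x*z^3 - 3*y*z^2 + 2*x*z + y
trace(a^-1 b a b a b a b^2) = trace(b a b a b a b^2) * trace(a) - trace(b a b a b a b^2 a) = x*y^2*z^3 - x^2*y*z^2 - y*z^4 - 2*x*y^2*z + x^2*y + 3*y*z^2 + x*z - y
trace(a b^2 a^-2 b a b a b) = trace(a^-1 b a b a b a b^2) * trace(a) - trace(a^-1 b a b a b a b^2 a) = x^2*y^2*z^3 - x^3*y*z^2 - x*y*z^4 - 2*x^2*y^2*z - y^2*z^3 + x^3*y + 4*x*y*z^2 + x^2*z + 2*y^2*z + z^3 - 2*x*y - 3*z
next, trace(b^2 a^-2 b a b a b^-1 a) = trace(a b^2 a^-2 b a b a) * trace(b) - trace(a b^2 a^-2 b a b a b) = x^3*y^3*z^2 - x^4*y^2*z - x^2*y^4*z - 2*x^2*y^2*z^3 + x^3*y*z^2 + x*y*z^4 + 6*x^2*y^2*z + y^4*z + y^2*z^3 - x^3*y - x*y^3 - 4*x*y*z^2 - x^2*z - 4*y^2*z - z^3 + 3*x*y + 3*z
trace(b a^-2 b a b a b^-1 a^-1 b) = trace(b^2 a^-2 b a b a b^-1) * trace(a) - trace(b^2 a^-2 b a b a b^-1 a) = -x^3*y^3*z^2 + x^4*y^2*z + x^2*y^4*z + 2*x^2*y^2*z^3 - x*y*z^4 - x^4*z - 6*x^2*y^2*z - x^2*z^3 - y^4*z - y^2*z^3 + x*y^3 + 3*x*y*z^2 + 5*x^2*z + 4*y^2*z + z^3 - 2*x*y - 3*z

-x^3*y^3*z^2 + x^4*y^2*z + x^2*y^4*z + 2*x^2*y^2*z^3 - x*y*z^4 - x^4*z - 6*x^2*y^2*z - x^2*z^3 - y^4*z - y^2*z^3 + x*y^3 + 3*x*y*z^2 + 5*x^2*z + 4*y^2*z + z^3 - 2*x*y - 3*z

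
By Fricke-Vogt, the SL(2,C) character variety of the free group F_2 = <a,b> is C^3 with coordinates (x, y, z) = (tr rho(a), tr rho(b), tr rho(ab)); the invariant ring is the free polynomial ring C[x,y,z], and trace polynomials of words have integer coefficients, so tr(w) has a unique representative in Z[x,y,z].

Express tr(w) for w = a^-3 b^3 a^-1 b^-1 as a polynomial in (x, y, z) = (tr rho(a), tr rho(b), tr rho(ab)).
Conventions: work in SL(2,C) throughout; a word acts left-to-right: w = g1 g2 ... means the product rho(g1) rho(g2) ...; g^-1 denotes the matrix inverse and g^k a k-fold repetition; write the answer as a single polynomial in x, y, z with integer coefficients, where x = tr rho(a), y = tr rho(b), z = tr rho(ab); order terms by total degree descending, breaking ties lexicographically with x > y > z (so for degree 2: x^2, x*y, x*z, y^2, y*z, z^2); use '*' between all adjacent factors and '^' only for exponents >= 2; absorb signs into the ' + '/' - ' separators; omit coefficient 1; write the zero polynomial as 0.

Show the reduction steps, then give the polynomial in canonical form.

tr(b^2) = tr(b)*tr(b) - tr(1)  (reduce the b square) = y^2 - 2
tr(b^3) = tr(b)*tr(b^2) - tr(b)  (reduce the b square) = y^3 - 3*y
tr(b a b) = tr(b)*tr(a b) - tr(a)  (reduce the b square) = y*z - x
tr(b^3 a) = tr(b)*tr(b a b) - tr(b a)  (reduce the b square) = y^2*z - x*y - z
tr(b^3 a^-1) = tr(b^3)*tr(a) - tr(b^3 a)  (eliminate a^-1) = x*y^3 - y^2*z - 2*x*y + z
tr(a^-1 b^3 a^-1) = tr(b^3 a^-1)*tr(a) - tr(b^3)  (eliminate a^-1) = x^2*y^3 - x*y^2*z - 2*x^2*y - y^3 + x*z + 3*y
tr(a^-2 b^3 a^-1) = tr(a^-1 b^3 a^-1)*tr(a) - tr(a^-1 b^3)  (eliminate a^-1) = x^3*y^3 - x^2*y^2*z - 2*x^3*y - 2*x*y^3 + x^2*z + y^2*z + 5*x*y - z
tr(b^4) = tr(b)*tr(b^3) - tr(b^2)  (reduce the b square) = y^4 - 4*y^2 + 2
tr(b^4 a) = tr(b)*tr(b^2 a b) - tr(b^2 a)  (reduce the b square) = y^3*z - x*y^2 - 2*y*z + x
tr(a^-1 b^4) = tr(b^4)*tr(a) - tr(b^4 a)  (eliminate a^-1) = x*y^4 - y^3*z - 3*x*y^2 + 2*y*z + x
tr(b a^-2 b^3) = tr(a^-1 b^4)*tr(a) - tr(a^-1 b^4 a)  (eliminate a^-1) = x^2*y^4 - x*y^3*z - 3*x^2*y^2 - y^4 + 2*x*y*z + x^2 + 4*y^2 - 2
tr(a b a b) = tr(a b)*tr(a b) - tr(1)  (split on a) = z^2 - 2
tr(a b a) = tr(a)*tr(b a) - tr(b)  (reduce the a square) = x*z - y
tr(a b a b^2) = tr(b)*tr(a b a b) - tr(a b a)  (reduce the b square) = y*z^2 - x*z - y
tr(b^3 a b a) = tr(b)*tr(a b a b^2) - tr(a b a b)  (reduce the b square) = y^2*z^2 - x*y*z - y^2 - z^2 + 2
tr(a^-1 b^3 a b) = tr(b^3 a b)*tr(a) - tr(b^3 a b a)  (eliminate a^-1) = x*y^3*z - x^2*y^2 - y^2*z^2 - x*y*z + x^2 + y^2 + z^2 - 2
tr(b a^-2 b^3 a) = tr(a^-1 b^3 a b)*tr(a) - tr(a^-1 b^3 a b a)  (eliminate a^-1) = x^2*y^3*z - x^3*y^2 - x*y^2*z^2 - x^2*y*z - y^3*z + x^3 + 2*x*y^2 + x*z^2 + 2*y*z - 3*x
tr(a^-2 b^3 a^-1 b) = tr(b a^-2 b^3)*tr(a) - tr(b a^-2 b^3 a)  (eliminate a^-1) = x^3*y^4 - 2*x^2*y^3*z - 2*x^3*y^2 - x*y^4 + x*y^2*z^2 + 3*x^2*y*z + y^3*z + 2*x*y^2 - x*z^2 - 2*y*z + x
tr(b^3 a^-1 b^-1 a^-2) = tr(a^-2 b^3 a^-1)*tr(b) - tr(a^-2 b^3 a^-1 b)  (eliminate b^-1) = x^2*y^3*z - x*y^4 - x*y^2*z^2 - 2*x^2*y*z + 3*x*y^2 + x*z^2 + y*z - x
tr(b^2 a^-1) = tr(b^2)*tr(a) - tr(b^2 a)  (eliminate a^-1) = x*y^2 - y*z - x
tr(a^2) = tr(a)*tr(a) - tr(1)  (reduce the a square) = x^2 - 2
tr(b a^2 b) = tr(b)*tr(a^2 b) - tr(a^2)  (reduce the b square) = x*y*z - x^2 - y^2 + 2
tr(a b^3 a) = tr(b)*tr(b a^2 b) - tr(b a^2)  (reduce the b square) = x*y^2*z - x^2*y - y^3 - x*z + 3*y
tr(b^-1 a b^3 a) = tr(a b^3 a)*tr(b) - tr(a b^3 a b)  (eliminate b^-1) = x*y^3*z - x^2*y^2 - y^4 - y^2*z^2 + 4*y^2 + z^2 - 2
tr(b^3 a^-1 b^-1 a) = tr(b^-1 a b^3)*tr(a) - tr(b^-1 a b^3 a)  (eliminate a^-1) = -x*y^3*z + x^2*y^2 + y^4 + y^2*z^2 + x*y*z - x^2 - 4*y^2 - z^2 + 2
tr(b^3 a^-1 b^-1 a^-1) = tr(b^3 a^-1 b^-1)*tr(a) - tr(b^3 a^-1 b^-1 a)  (eliminate a^-1) = x*y^3*z - y^4 - y^2*z^2 - 2*x*y*z + 4*y^2 + z^2 - 2
tr(a^-3 b^3 a^-1 b^-1) = tr(b^3 a^-1 b^-1 a^-2)*tr(a) - tr(b^3 a^-1 b^-1 a^-1)  (eliminate a^-1) = x^3*y^3*z - x^2*y^4 - x^2*y^2*z^2 - 2*x^3*y*z - x*y^3*z + 3*x^2*y^2 + x^2*z^2 + y^4 + y^2*z^2 + 3*x*y*z - x^2 - 4*y^2 - z^2 + 2

x^3*y^3*z - x^2*y^4 - x^2*y^2*z^2 - 2*x^3*y*z - x*y^3*z + 3*x^2*y^2 + x^2*z^2 + y^4 + y^2*z^2 + 3*x*y*z - x^2 - 4*y^2 - z^2 + 2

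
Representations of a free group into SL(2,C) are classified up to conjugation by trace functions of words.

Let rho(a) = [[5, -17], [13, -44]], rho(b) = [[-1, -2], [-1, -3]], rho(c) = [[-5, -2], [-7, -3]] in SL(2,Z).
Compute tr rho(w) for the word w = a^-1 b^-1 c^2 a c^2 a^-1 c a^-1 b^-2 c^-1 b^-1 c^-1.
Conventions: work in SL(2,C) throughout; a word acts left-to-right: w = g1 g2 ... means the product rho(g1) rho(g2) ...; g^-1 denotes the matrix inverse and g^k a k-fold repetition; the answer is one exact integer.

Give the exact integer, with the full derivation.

rho(a^-1) = [[-44, 17], [-13, 5]]
... * rho(b^-1) = [[-3, 2], [1, -1]]  ->  [[149, -105], [44, -31]]
... * rho(c) = [[-5, -2], [-7, -3]]  ->  [[-10, 17], [-3, 5]]
... * rho(c) = [[-5, -2], [-7, -3]]  ->  [[-69, -31], [-20, -9]]
... * rho(a) = [[5, -17], [13, -44]]  ->  [[-748, 2537], [-217, 736]]
... * rho(c) = [[-5, -2], [-7, -3]]  ->  [[-14019, -6115], [-4067, -1774]]
... * rho(c) = [[-5, -2], [-7, -3]]  ->  [[112900, 46383], [32753, 13456]]
... * rho(a^-1) = [[-44, 17], [-13, 5]]  ->  [[-5570579, 2151215], [-1616060, 624081]]
... * rho(c) = [[-5, -2], [-7, -3]]  ->  [[12794390, 4687513], [3711733, 1359877]]
... * rho(a^-1) = [[-44, 17], [-13, 5]]  ->  [[-623890829, 240942195], [-180994653, 69898846]]
... * rho(b^-1) = [[-3, 2], [1, -1]]  ->  [[2112614682, -1488723853], [612882805, -431888152]]
... * rho(b^-1) = [[-3, 2], [1, -1]]  ->  [[-7826567899, 5713953217], [-2270536567, 1657653762]]
... * rho(c^-1) = [[-3, 2], [7, -5]]  ->  [[63477376216, -44222901883], [18415186035, -12829341944]]
... * rho(b^-1) = [[-3, 2], [1, -1]]  ->  [[-234655030531, 171177654315], [-68074900049, 49659714014]]
... * rho(c^-1) = [[-3, 2], [7, -5]]  ->  [[1902208671798, -1325198332637], [551842698245, -384448370168]]
tr = 1902208671798 + -384448370168 = 1517760301630

1517760301630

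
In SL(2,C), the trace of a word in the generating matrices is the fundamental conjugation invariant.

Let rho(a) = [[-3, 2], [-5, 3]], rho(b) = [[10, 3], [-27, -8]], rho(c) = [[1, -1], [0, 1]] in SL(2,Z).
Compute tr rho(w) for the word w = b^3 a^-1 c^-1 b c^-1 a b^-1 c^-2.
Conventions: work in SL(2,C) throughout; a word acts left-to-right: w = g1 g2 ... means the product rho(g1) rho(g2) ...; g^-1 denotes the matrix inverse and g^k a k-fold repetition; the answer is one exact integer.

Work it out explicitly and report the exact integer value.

-69542

rho(b) = [[10, 3], [-27, -8]]
... * rho(b) = [[10, 3], [-27, -8]]  ->  [[19, 6], [-54, -17]]
... * rho(b) = [[10, 3], [-27, -8]]  ->  [[28, 9], [-81, -26]]
... * rho(a^-1) = [[3, -2], [5, -3]]  ->  [[129, -83], [-373, 240]]
... * rho(c^-1) = [[1, 1], [0, 1]]  ->  [[129, 46], [-373, -133]]
... * rho(b) = [[10, 3], [-27, -8]]  ->  [[48, 19], [-139, -55]]
... * rho(c^-1) = [[1, 1], [0, 1]]  ->  [[48, 67], [-139, -194]]
... * rho(a) = [[-3, 2], [-5, 3]]  ->  [[-479, 297], [1387, -860]]
... * rho(b^-1) = [[-8, -3], [27, 10]]  ->  [[11851, 4407], [-34316, -12761]]
... * rho(c^-1) = [[1, 1], [0, 1]]  ->  [[11851, 16258], [-34316, -47077]]
... * rho(c^-1) = [[1, 1], [0, 1]]  ->  [[11851, 28109], [-34316, -81393]]
tr = 11851 + -81393 = -69542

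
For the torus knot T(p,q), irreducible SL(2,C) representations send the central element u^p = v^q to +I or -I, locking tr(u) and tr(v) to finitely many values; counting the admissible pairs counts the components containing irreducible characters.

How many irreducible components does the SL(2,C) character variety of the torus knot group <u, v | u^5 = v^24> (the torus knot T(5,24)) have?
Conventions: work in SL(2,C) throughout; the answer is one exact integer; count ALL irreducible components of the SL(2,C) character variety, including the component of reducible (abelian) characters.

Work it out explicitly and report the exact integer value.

47

In the torus knot group T(5,24), u^5 = v^24 is central, so an irreducible representation sends it to +I or -I (Schur).
On an irreducible component, tr(u) is locked at 2*cos(pi*alpha/5) for some alpha in 1..4, and tr(v) at 2*cos(pi*beta/24) for some beta in 1..23.
The two central values (-1)^alpha I and (-1)^beta I must be the same matrix, so alpha and beta share a parity.
count pairs: odd alpha (2 choices) x odd beta (12), plus even alpha (2) x even beta (11): 2*12 + 2*11 = 46.
That is 46 components of irreducible characters, and with the reducible (abelian) component the total is 47.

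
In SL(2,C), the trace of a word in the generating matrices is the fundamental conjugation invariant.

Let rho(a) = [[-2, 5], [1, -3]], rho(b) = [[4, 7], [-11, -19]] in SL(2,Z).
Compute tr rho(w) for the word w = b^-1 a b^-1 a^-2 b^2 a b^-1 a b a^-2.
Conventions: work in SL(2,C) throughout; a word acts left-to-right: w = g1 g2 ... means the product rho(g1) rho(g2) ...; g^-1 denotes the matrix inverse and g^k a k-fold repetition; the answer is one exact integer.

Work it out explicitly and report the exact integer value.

rho(b^-1) = [[-19, -7], [11, 4]]
... * rho(a) = [[-2, 5], [1, -3]]  ->  [[31, -74], [-18, 43]]
... * rho(b^-1) = [[-19, -7], [11, 4]]  ->  [[-1403, -513], [815, 298]]
... * rho(a^-1) = [[-3, -5], [-1, -2]]  ->  [[4722, 8041], [-2743, -4671]]
... * rho(a^-1) = [[-3, -5], [-1, -2]]  ->  [[-22207, -39692], [12900, 23057]]
... * rho(b) = [[4, 7], [-11, -19]]  ->  [[347784, 598699], [-202027, -347783]]
... * rho(b) = [[4, 7], [-11, -19]]  ->  [[-5194553, -8940793], [3017505, 5193688]]
... * rho(a) = [[-2, 5], [1, -3]]  ->  [[1448313, 849614], [-841322, -493539]]
... * rho(b^-1) = [[-19, -7], [11, 4]]  ->  [[-18172193, -6739735], [10556189, 3915098]]
... * rho(a) = [[-2, 5], [1, -3]]  ->  [[29604651, -70641760], [-17197280, 41035651]]
... * rho(b) = [[4, 7], [-11, -19]]  ->  [[895477964, 1549425997], [-520181281, -900058329]]
... * rho(a^-1) = [[-3, -5], [-1, -2]]  ->  [[-4235859889, -7576241814], [2460602172, 4401023063]]
... * rho(a^-1) = [[-3, -5], [-1, -2]]  ->  [[20283821481, 36331783073], [-11782829579, -21105056986]]
tr = 20283821481 + -21105056986 = -821235505

-821235505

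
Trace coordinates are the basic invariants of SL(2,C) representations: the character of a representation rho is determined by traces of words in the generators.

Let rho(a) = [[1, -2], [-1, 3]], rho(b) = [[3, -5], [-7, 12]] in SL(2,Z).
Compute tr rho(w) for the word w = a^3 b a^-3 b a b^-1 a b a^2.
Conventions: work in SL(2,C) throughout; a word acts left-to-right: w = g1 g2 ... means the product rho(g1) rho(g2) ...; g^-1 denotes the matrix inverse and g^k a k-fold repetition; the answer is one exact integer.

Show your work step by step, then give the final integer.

40621291

rho(a) = [[1, -2], [-1, 3]]
... * rho(a) = [[1, -2], [-1, 3]]  ->  [[3, -8], [-4, 11]]
... * rho(a) = [[1, -2], [-1, 3]]  ->  [[11, -30], [-15, 41]]
... * rho(b) = [[3, -5], [-7, 12]]  ->  [[243, -415], [-332, 567]]
... * rho(a^-1) = [[3, 2], [1, 1]]  ->  [[314, 71], [-429, -97]]
... * rho(a^-1) = [[3, 2], [1, 1]]  ->  [[1013, 699], [-1384, -955]]
... * rho(a^-1) = [[3, 2], [1, 1]]  ->  [[3738, 2725], [-5107, -3723]]
... * rho(b) = [[3, -5], [-7, 12]]  ->  [[-7861, 14010], [10740, -19141]]
... * rho(a) = [[1, -2], [-1, 3]]  ->  [[-21871, 57752], [29881, -78903]]
... * rho(b^-1) = [[12, 5], [7, 3]]  ->  [[141812, 63901], [-193749, -87304]]
... * rho(a) = [[1, -2], [-1, 3]]  ->  [[77911, -91921], [-106445, 125586]]
... * rho(b) = [[3, -5], [-7, 12]]  ->  [[877180, -1492607], [-1198437, 2039257]]
... * rho(a) = [[1, -2], [-1, 3]]  ->  [[2369787, -6232181], [-3237694, 8514645]]
... * rho(a) = [[1, -2], [-1, 3]]  ->  [[8601968, -23436117], [-11752339, 32019323]]
tr = 8601968 + 32019323 = 40621291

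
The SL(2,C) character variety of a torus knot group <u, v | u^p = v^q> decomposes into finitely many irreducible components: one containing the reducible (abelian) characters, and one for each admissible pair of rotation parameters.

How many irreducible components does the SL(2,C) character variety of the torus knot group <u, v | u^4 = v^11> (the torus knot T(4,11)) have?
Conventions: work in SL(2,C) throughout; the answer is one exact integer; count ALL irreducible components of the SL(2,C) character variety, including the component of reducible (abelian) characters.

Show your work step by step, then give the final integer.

In the torus knot group T(4,11), u^4 = v^11 is central, so an irreducible representation sends it to +I or -I (Schur).
On an irreducible component, tr(u) is locked at 2*cos(pi*alpha/4) for some alpha in 1..3, and tr(v) at 2*cos(pi*beta/11) for some beta in 1..10.
The two central values (-1)^alpha I and (-1)^beta I must be the same matrix, so alpha and beta share a parity.
count pairs: odd alpha (2 choices) x odd beta (5), plus even alpha (1) x even beta (5): 2*5 + 1*5 = 15.
components with irreducible characters: 15; plus the single component of reducible (abelian) characters: total 16.

16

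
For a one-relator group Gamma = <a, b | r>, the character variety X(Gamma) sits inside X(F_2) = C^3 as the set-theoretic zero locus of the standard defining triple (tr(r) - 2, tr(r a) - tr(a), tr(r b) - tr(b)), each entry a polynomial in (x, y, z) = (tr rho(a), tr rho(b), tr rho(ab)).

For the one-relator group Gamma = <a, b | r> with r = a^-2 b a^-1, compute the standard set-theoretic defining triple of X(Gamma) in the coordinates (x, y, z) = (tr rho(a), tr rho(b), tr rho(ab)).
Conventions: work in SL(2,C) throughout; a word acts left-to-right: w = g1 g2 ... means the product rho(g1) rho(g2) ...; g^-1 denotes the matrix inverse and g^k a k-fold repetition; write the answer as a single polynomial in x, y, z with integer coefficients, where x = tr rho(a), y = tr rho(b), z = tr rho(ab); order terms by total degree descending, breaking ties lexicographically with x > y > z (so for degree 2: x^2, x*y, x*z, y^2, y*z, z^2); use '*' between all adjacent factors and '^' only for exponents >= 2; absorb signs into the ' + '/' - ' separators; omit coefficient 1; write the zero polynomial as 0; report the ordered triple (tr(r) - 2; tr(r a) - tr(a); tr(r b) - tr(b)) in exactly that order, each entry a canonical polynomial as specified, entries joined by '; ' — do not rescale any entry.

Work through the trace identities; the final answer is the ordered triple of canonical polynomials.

trace(b a^-1) = trace(b) trace(a) - trace(b a)   [inverse elimination on a] = x*y - z
trace(b a^-2) = trace(b a^-1) trace(a) - trace(b)   [inverse elimination on a] = x^2*y - x*z - y
trace(a^-2 b a^-1) = trace(b a^-2) trace(a) - trace(b a^-1)   [inverse elimination on a] = x^3*y - x^2*z - 2*x*y + z
trace(b^2) = trace(b) trace(b) - trace(1)   [square of b] = y^2 - 2
trace(b^2 a) = trace(b) trace(a b) - trace(a)   [square of b] = y*z - x
trace(a^-1 b^2) = trace(b^2) trace(a) - trace(b^2 a)   [inverse elimination on a] = x*y^2 - y*z - x
trace(b a^-2 b) = trace(a^-1 b^2) trace(a) - trace(a^-1 b^2 a)   [inverse elimination on a] = x^2*y^2 - x*y*z - x^2 - y^2 + 2
trace(b a b a) = trace(b a) trace(b a) - trace(1)   [split at a repeated b] = z^2 - 2
trace(a^-1 b a b) = trace(b a b) trace(a) - trace(b a b a)   [inverse elimination on a] = x*y*z - x^2 - z^2 + 2
trace(b a^-2 b a) = trace(a^-1 b a b) trace(a) - trace(a^-1 b a b a)   [inverse elimination on a] = x^2*y*z - x^3 - x*z^2 - y*z + 3*x
trace(a^-2 b a^-1 b) = trace(b a^-2 b) trace(a) - trace(b a^-2 b a)   [inverse elimination on a] = x^3*y^2 - 2*x^2*y*z - x*y^2 + x*z^2 + y*z - x
assemble the triple (trace(r) - 2; trace(r a) - x; trace(r b) - y)

x^3*y - x^2*z - 2*x*y + z - 2; x^2*y - x*z - x - y; x^3*y^2 - 2*x^2*y*z - x*y^2 + x*z^2 + y*z - x - y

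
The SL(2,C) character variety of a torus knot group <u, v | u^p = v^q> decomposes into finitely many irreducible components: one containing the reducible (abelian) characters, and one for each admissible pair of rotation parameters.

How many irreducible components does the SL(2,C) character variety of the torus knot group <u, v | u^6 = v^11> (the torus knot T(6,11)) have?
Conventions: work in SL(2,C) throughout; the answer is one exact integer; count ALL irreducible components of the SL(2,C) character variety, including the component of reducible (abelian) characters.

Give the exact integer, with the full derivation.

In the torus knot group T(6,11), u^6 = v^11 is central, so an irreducible representation sends it to +I or -I (Schur).
On an irreducible component, tr(u) is locked at 2*cos(pi*alpha/6) for some alpha in 1..5, and tr(v) at 2*cos(pi*beta/11) for some beta in 1..10.
u^6 = (-1)^alpha I and v^11 = (-1)^beta I must agree, so alpha and beta have equal parity.
Enumerate parity-matched pairs: 3*5 odd-odd plus 2*5 even-even gives 25.
Total: 25 irreducible-character components + 1 reducible (abelian) component = 26.

26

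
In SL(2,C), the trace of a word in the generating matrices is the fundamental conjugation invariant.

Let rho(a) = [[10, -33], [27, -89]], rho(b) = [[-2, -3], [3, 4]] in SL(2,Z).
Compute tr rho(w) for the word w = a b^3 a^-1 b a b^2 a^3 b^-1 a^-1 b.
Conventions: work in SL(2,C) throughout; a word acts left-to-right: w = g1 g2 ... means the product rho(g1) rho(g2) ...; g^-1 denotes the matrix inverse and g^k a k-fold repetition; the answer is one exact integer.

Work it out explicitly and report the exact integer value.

1001118854836502147

rho(a) = [[10, -33], [27, -89]]
... * rho(b) = [[-2, -3], [3, 4]]  ->  [[-119, -162], [-321, -437]]
... * rho(b) = [[-2, -3], [3, 4]]  ->  [[-248, -291], [-669, -785]]
... * rho(b) = [[-2, -3], [3, 4]]  ->  [[-377, -420], [-1017, -1133]]
... * rho(a^-1) = [[-89, 33], [-27, 10]]  ->  [[44893, -16641], [121104, -44891]]
... * rho(b) = [[-2, -3], [3, 4]]  ->  [[-139709, -201243], [-376881, -542876]]
... * rho(a) = [[10, -33], [27, -89]]  ->  [[-6830651, 22521024], [-18426462, 60753037]]
... * rho(b) = [[-2, -3], [3, 4]]  ->  [[81224374, 110576049], [219112035, 298291534]]
... * rho(b) = [[-2, -3], [3, 4]]  ->  [[169279399, 198631074], [456650532, 535830031]]
... * rho(a) = [[10, -33], [27, -89]]  ->  [[7055832988, -23264385753], [19033916157, -62758340315]]
... * rho(a) = [[10, -33], [27, -89]]  ->  [[-557580085451, 1837687843413], [-1504136026935, 4957373054854]]
... * rho(a) = [[10, -33], [27, -89]]  ->  [[44041770917641, -145154075243874], [118807712211708, -391569712993151]]
... * rho(b^-1) = [[4, 3], [-3, -2]]  ->  [[611629309402186, 422433463240671], [1649939987826285, 1139562562621426]]
... * rho(a^-1) = [[-89, 33], [-27, 10]]  ->  [[-65840712044292671, 24408101842678848], [-177612848107317867, 65843645224481665]]
... * rho(b) = [[-2, -3], [3, 4]]  ->  [[204905729616621886, 295154543503593405], [552756631888080729, 796213125219880261]]
tr = 204905729616621886 + 796213125219880261 = 1001118854836502147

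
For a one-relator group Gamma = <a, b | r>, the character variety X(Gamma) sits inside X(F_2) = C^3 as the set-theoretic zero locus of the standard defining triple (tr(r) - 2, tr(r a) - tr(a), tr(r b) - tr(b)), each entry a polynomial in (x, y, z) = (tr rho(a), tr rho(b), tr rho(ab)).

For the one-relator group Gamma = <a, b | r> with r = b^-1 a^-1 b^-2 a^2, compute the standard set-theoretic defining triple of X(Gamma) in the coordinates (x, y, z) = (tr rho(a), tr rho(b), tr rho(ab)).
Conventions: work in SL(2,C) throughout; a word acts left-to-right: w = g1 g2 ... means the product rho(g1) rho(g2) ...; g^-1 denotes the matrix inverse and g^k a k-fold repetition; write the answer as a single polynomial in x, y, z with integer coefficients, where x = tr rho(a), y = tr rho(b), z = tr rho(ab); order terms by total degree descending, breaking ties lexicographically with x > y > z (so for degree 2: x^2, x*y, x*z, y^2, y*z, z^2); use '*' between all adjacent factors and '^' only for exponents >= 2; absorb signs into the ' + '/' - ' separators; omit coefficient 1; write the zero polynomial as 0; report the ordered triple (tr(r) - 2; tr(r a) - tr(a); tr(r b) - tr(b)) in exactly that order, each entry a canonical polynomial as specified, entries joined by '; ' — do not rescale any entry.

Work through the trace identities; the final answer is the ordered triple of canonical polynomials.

x^2*y^2*z - x^3*y - x*y*z^2 - y^2*z + 2*x*y + z - 2; x^3*y^2*z - x^4*y - x^2*y*z^2 - 2*x*y^2*z + 3*x^2*y + y*z^2 + x*z - x - y; x*y^2 - y*z - x - y

tr(a^2) = tr(a) * tr(a) - tr(1) = x^2 - 2
tr(a^2 b) = tr(a) * tr(b a) - tr(b) = x*z - y
tr(b^-1 a^2) = tr(a^2) * tr(b) - tr(a^2 b) = x^2*y - x*z - y
tr(b^-1 a^2 b^-1) = tr(b^-1 a^2) * tr(b) - tr(b^-1 a^2 b) = x^2*y^2 - x*y*z - x^2 - y^2 + 2
tr(a^3) = tr(a) * tr(a^2) - tr(a) = x^3 - 3*x
tr(a^3 b) = tr(a) * tr(a b a) - tr(a b) = x^2*z - x*y - z
tr(a^2 b^-1 a) = tr(a^3) * tr(b) - tr(a^3 b) = x^3*y - x^2*z - 2*x*y + z
tr(b a b a) = tr(a b) * tr(a b) - tr(1)   [split at repeated a] = z^2 - 2
tr(b a b) = tr(b) * tr(a b) - tr(a) = y*z - x
tr(a b a^2 b) = tr(a) * tr(b a b a) - tr(b a b) = x*z^2 - y*z - x
tr(a^2 b^-1 a b) = tr(a b a^2) * tr(b) - tr(a b a^2 b) = x^2*y*z - x*y^2 - x*z^2 + x
tr(b^-1 a^2 b^-1 a) = tr(a^2 b^-1 a) * tr(b) - tr(a^2 b^-1 a b) = x^3*y^2 - 2*x^2*y*z - x*y^2 + x*z^2 + y*z - x
tr(b^-1 a^2 b^-1 a^-1) = tr(b^-1 a^2 b^-1) * tr(a) - tr(b^-1 a^2 b^-1 a) = x^2*y*z - x^3 - x*z^2 - y*z + 3*x
tr(a b^-1) = tr(a) * tr(b) - tr(a b) = x*y - z
tr(b^-1 a^-1 b^-2 a^2) = tr(b^-1 a^2 b^-1 a^-1) * tr(b) - tr(b^-1 a^2 b^-1 a^-1 b) = x^2*y^2*z - x^3*y - x*y*z^2 - y^2*z + 2*x*y + z
tr(a^3 b a) = tr(a) * tr(a b a^2) - tr(a b a) = x^3*z - x^2*y - 2*x*z + y
tr(a^3 b a b) = tr(a) * tr(a b a b a) - tr(a b a b) = x^2*z^2 - x*y*z - x^2 - z^2 + 2
tr(a^3 b a b^-1) = tr(a^3 b a) * tr(b) - tr(a^3 b a b) = x^3*y*z - x^2*y^2 - x^2*z^2 - x*y*z + x^2 + y^2 + z^2 - 2
tr(b^-2 a^3 b a) = tr(a^3 b a b^-1) * tr(b) - tr(a^3 b a) = x^3*y^2*z - x^2*y^3 - x^2*y*z^2 - x^3*z - x*y^2*z + 2*x^2*y + y^3 + y*z^2 + 2*x*z - 3*y
tr(a^-1 b^-2 a^3 b) = tr(b^-2 a^3 b) * tr(a) - tr(b^-2 a^3 b a) = -x^3*y^2*z + x^4*y + x^2*y^3 + x^2*y*z^2 + x*y^2*z - 4*x^2*y - y^3 - y*z^2 - x*z + 3*y
tr(b^-1 a^-1 b^-2 a^3) = tr(a^-1 b^-2 a^3) * tr(b) - tr(a^-1 b^-2 a^3 b) = x^3*y^2*z - x^4*y - x^2*y*z^2 - 2*x*y^2*z + 3*x^2*y + y*z^2 + x*z - y
tr(b^-2 a) = tr(b^-1 a) * tr(b) - tr(b^-1 a b) = x*y^2 - y*z - x
assemble the triple (tr(r) - 2; tr(r a) - x; tr(r b) - y)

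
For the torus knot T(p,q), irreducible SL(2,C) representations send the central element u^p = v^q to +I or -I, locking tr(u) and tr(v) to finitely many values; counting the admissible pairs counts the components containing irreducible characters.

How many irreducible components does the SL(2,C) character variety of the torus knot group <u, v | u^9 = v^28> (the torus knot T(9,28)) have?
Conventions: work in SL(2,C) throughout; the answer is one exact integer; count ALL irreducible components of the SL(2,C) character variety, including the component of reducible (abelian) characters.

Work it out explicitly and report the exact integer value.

For T(9,28): irreducibility forces the central element u^9 = v^28 to one of +I, -I.
This locks tr(u) to 2*cos(pi*alpha/9), alpha in 1..8, and tr(v) to 2*cos(pi*beta/28), beta in 1..27, on each component of irreducible characters.
The two central values (-1)^alpha I and (-1)^beta I must be the same matrix, so alpha and beta share a parity.
Enumerate parity-matched pairs: 4*14 odd-odd plus 4*13 even-even gives 108.
components with irreducible characters: 108; plus the single component of reducible (abelian) characters: total 109.

109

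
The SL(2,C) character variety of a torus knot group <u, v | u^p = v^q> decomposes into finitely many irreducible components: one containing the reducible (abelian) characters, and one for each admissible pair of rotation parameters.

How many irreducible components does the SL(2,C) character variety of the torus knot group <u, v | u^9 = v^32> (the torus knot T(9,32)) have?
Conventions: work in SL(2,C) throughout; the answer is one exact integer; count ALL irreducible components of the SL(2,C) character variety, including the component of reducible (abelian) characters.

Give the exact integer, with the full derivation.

Gamma = < u, v | u^9 = v^32 > (torus knot T(9,32)); the central element u^9 = v^32 acts as +I or -I in any irreducible SL(2,C) representation.
On an irreducible component, tr(u) is locked at 2*cos(pi*alpha/9) for some alpha in 1..8, and tr(v) at 2*cos(pi*beta/32) for some beta in 1..31.
The two central values (-1)^alpha I and (-1)^beta I must be the same matrix, so alpha and beta share a parity.
Enumerate parity-matched pairs: 4*16 odd-odd plus 4*15 even-even gives 124.
components with irreducible characters: 124; plus the single component of reducible (abelian) characters: total 125.

125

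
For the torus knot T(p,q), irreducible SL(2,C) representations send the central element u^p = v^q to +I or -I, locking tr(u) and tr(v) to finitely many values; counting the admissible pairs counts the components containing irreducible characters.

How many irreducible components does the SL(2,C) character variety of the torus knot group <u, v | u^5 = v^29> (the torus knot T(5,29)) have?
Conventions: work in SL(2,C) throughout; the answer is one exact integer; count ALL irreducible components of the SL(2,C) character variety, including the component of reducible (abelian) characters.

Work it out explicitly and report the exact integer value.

For T(5,29): irreducibility forces the central element u^5 = v^29 to one of +I, -I.
This locks tr(u) to 2*cos(pi*alpha/5), alpha in 1..4, and tr(v) to 2*cos(pi*beta/29), beta in 1..28, on each component of irreducible characters.
The two central values (-1)^alpha I and (-1)^beta I must be the same matrix, so alpha and beta share a parity.
Counting: 2 odd alphas x 14 odd betas + 2 even alphas x 14 even betas = 28 + 28 = 56.
That is 56 components of irreducible characters, and with the reducible (abelian) component the total is 57.

57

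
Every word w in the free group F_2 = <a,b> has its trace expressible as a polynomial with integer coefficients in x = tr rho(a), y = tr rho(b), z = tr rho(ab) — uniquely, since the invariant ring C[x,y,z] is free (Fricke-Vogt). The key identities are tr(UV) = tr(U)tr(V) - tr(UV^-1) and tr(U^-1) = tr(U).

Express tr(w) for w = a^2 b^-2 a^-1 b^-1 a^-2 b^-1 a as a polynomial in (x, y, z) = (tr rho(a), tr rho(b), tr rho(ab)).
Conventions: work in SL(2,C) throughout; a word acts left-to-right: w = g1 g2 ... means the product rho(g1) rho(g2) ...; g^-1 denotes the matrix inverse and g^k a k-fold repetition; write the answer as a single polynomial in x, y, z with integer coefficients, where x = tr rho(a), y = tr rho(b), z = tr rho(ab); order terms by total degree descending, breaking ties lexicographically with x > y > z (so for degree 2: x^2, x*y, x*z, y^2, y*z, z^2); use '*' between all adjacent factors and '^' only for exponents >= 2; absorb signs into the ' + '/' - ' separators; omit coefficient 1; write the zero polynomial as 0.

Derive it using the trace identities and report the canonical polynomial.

so tr(a^2) = tr(a) * tr(a) - tr(1)  (reduce the a square) = x^2 - 2
so tr(a^3) = tr(a) * tr(a^2) - tr(a)  (reduce the a square) = x^3 - 3*x
reduce: tr(a b a) = tr(a) * tr(b a) - tr(b)  (reduce the a square) = x*z - y
tr(a^3 b) = tr(a) * tr(a b a) - tr(a b)  (reduce the a square) = x^2*z - x*y - z
so tr(a^3 b^-1) = tr(a^3) * tr(b) - tr(a^3 b)  (eliminate b^-1) = x^3*y - x^2*z - 2*x*y + z
tr(b^-2 a^3) = tr(a^3 b^-1) * tr(b) - tr(a^3)  (eliminate b^-1) = x^3*y^2 - x^2*y*z - x^3 - 2*x*y^2 + y*z + 3*x
tr(b^-1 a^3 b^-2) = tr(b^-2 a^3) * tr(b) - tr(b^-2 a^3 b)  (eliminate b^-1) = x^3*y^3 - x^2*y^2*z - 2*x^3*y - 2*x*y^3 + x^2*z + y^2*z + 5*x*y - z
reduce: tr(a^4) = tr(a) * tr(a^3) - tr(a^2)  (reduce the a square) = x^4 - 4*x^2 + 2
reduce: tr(a^4 b) = tr(a) * tr(a b a^2) - tr(a b a)  (reduce the a square) = x^3*z - x^2*y - 2*x*z + y
tr(a^3 b^-1 a) = tr(a^4) * tr(b) - tr(a^4 b)  (eliminate b^-1) = x^4*y - x^3*z - 3*x^2*y + 2*x*z + y
tr(b a b a) = tr(a b) * tr(a b) - tr(1)  (split on a) = z^2 - 2
tr(b a b) = tr(b) * tr(a b) - tr(a)  (reduce the b square) = y*z - x
reduce: tr(a b a b a) = tr(a) * tr(b a b a) - tr(b a b)  (reduce the a square) = x*z^2 - y*z - x
so tr(a b a^3 b) = tr(a) * tr(a b a b a) - tr(a b a b)  (reduce the a square) = x^2*z^2 - x*y*z - x^2 - z^2 + 2
tr(a^3 b^-1 a b) = tr(a b a^3) * tr(b) - tr(a b a^3 b)  (eliminate b^-1) = x^3*y*z - x^2*y^2 - x^2*z^2 - x*y*z + x^2 + y^2 + z^2 - 2
reduce: tr(b^-1 a b^-1 a^3) = tr(a^3 b^-1 a) * tr(b) - tr(a^3 b^-1 a b)  (eliminate b^-1) = x^4*y^2 - 2*x^3*y*z - 2*x^2*y^2 + x^2*z^2 + 3*x*y*z - x^2 - z^2 + 2
tr(b^-1 a^3 b^-2 a) = tr(b^-1 a b^-1 a^3) * tr(b) - tr(b^-1 a b^-1 a^3 b)  (eliminate b^-1) = x^4*y^3 - 2*x^3*y^2*z - x^4*y - 2*x^2*y^3 + x^2*y*z^2 + x^3*z + 3*x*y^2*z + 2*x^2*y - y*z^2 - 2*x*z + y
so tr(b^-1 a^-1 b^-1 a^3 b^-1) = tr(b^-1 a^3 b^-2) * tr(a) - tr(b^-1 a^3 b^-2 a)  (eliminate a^-1) = x^3*y^2*z - x^4*y - x^2*y*z^2 - 2*x*y^2*z + 3*x^2*y + y*z^2 + x*z - y
tr(b^-1 a^3 b^-1 a b^-1) = tr(b^-1 a^3 b^-1 a) * tr(b) - tr(b^-1 a^3 b^-1 a b)  (eliminate b^-1) = x^4*y^3 - 2*x^3*y^2*z - x^4*y - 2*x^2*y^3 + x^2*y*z^2 + x^3*z + 3*x*y^2*z + 2*x^2*y - y*z^2 - 2*x*z + y
reduce: tr(a^5) = tr(a) * tr(a^4) - tr(a^3)  (reduce the a square) = x^5 - 5*x^3 + 5*x
tr(a^5 b) = tr(a) * tr(a b a^3) - tr(a b a^2)  (reduce the a square) = x^4*z - x^3*y - 3*x^2*z + 2*x*y + z
tr(a b^-1 a^4) = tr(a^5) * tr(b) - tr(a^5 b)  (eliminate b^-1) = x^5*y - x^4*z - 4*x^3*y + 3*x^2*z + 3*x*y - z
tr(a^4 b a b) = tr(a) * tr(b a b a^3) - tr(b a b a^2)  (reduce the a square) = x^3*z^2 - x^2*y*z - x^3 - 2*x*z^2 + y*z + 3*x
tr(a b^-1 a^4 b) = tr(a^4 b a) * tr(b) - tr(a^4 b a b)  (eliminate b^-1) = x^4*y*z - x^3*y^2 - x^3*z^2 - 2*x^2*y*z + x^3 + 2*x*y^2 + 2*x*z^2 - 3*x
tr(a^3 b^-1 a b^-1 a) = tr(a b^-1 a^4) * tr(b) - tr(a b^-1 a^4 b)  (eliminate b^-1) = x^5*y^2 - 2*x^4*y*z - 3*x^3*y^2 + x^3*z^2 + 5*x^2*y*z - x^3 + x*y^2 - 2*x*z^2 - y*z + 3*x
tr(a b^-1 a b a^3) = tr(a b a^4) * tr(b) - tr(a b a^4 b)  (eliminate b^-1) = x^4*y*z - x^3*y^2 - x^3*z^2 - 2*x^2*y*z + x^3 + 2*x*y^2 + 2*x*z^2 - 3*x
so tr(b^2) = tr(b) * tr(b) - tr(1)  (reduce the b square) = y^2 - 2
tr(b^2 a^2) = tr(a) * tr(b^2 a) - tr(b^2)  (reduce the a square) = x*y*z - x^2 - y^2 + 2
so tr(b a^3 b) = tr(a) * tr(b^2 a^2) - tr(b^2 a)  (reduce the a square) = x^2*y*z - x^3 - x*y^2 - y*z + 3*x
tr(a b a^3 b a) = tr(a) * tr(b a^3 b a) - tr(b a^3 b)  (reduce the a square) = x^3*z^2 - 2*x^2*y*z + x*y^2 - x*z^2 + y*z - x
tr(b a b a b a) = tr(b a b a) * tr(b a) - tr(a b)  (split on b) = z^3 - 3*z
tr(b a b a b) = tr(b) * tr(a b a b) - tr(a b a)  (reduce the b square) = y*z^2 - x*z - y
so tr(a b a b a b a) = tr(a) * tr(b a b a b a) - tr(b a b a b)  (reduce the a square) = x*z^3 - y*z^2 - 2*x*z + y
so tr(a b a^3 b a b) = tr(a) * tr(a b a b a b a) - tr(a b a b a b)  (reduce the a square) = x^2*z^3 - x*y*z^2 - 2*x^2*z - z^3 + x*y + 3*z
tr(a b^-1 a b a^3 b) = tr(a b a^3 b a) * tr(b) - tr(a b a^3 b a b)  (eliminate b^-1) = x^3*y*z^2 - 2*x^2*y^2*z - x^2*z^3 + x*y^3 + 2*x^2*z + y^2*z + z^3 - 2*x*y - 3*z
tr(a^3 b^-1 a b^-1 a b) = tr(a b^-1 a b a^3) * tr(b) - tr(a b^-1 a b a^3 b)  (eliminate b^-1) = x^4*y^2*z - x^3*y^3 - 2*x^3*y*z^2 + x^2*z^3 + x^3*y + x*y^3 + 2*x*y*z^2 - 2*x^2*z - y^2*z - z^3 - x*y + 3*z
tr(b^-1 a^3 b^-1 a b^-1 a) = tr(a^3 b^-1 a b^-1 a) * tr(b) - tr(a^3 b^-1 a b^-1 a b)  (eliminate b^-1) = x^5*y^3 - 3*x^4*y^2*z - 2*x^3*y^3 + 3*x^3*y*z^2 + 5*x^2*y^2*z - x^2*z^3 - 2*x^3*y - 4*x*y*z^2 + 2*x^2*z + z^3 + 4*x*y - 3*z
so tr(b^-1 a^-1 b^-1 a^3 b^-1 a) = tr(b^-1 a^3 b^-1 a b^-1) * tr(a) - tr(b^-1 a^3 b^-1 a b^-1 a)  (eliminate a^-1) = x^4*y^2*z - x^5*y - 2*x^3*y*z^2 + x^4*z - 2*x^2*y^2*z + x^2*z^3 + 4*x^3*y + 3*x*y*z^2 - 4*x^2*z - z^3 - 3*x*y + 3*z
tr(b^-1 a^-1 b^-1 a^-1 b^-1 a^3) = tr(b^-1 a^-1 b^-1 a^3 b^-1) * tr(a) - tr(b^-1 a^-1 b^-1 a^3 b^-1 a)  (eliminate a^-1) = x^3*y*z^2 - x^4*z - x^2*z^3 - x^3*y - 2*x*y*z^2 + 5*x^2*z + z^3 + 2*x*y - 3*z
tr(b^-1 a^2) = tr(a^2) * tr(b) - tr(a^2 b)  (eliminate b^-1) = x^2*y - x*z - y
tr(b^-1 a^2 b^-1) = tr(b^-1 a^2) * tr(b) - tr(b^-1 a^2 b)  (eliminate b^-1) = x^2*y^2 - x*y*z - x^2 - y^2 + 2
reduce: tr(a^2 b^-1 a b) = tr(a b a^2) * tr(b) - tr(a b a^2 b)  (eliminate b^-1) = x^2*y*z - x*y^2 - x*z^2 + x
reduce: tr(b^-1 a^2 b^-1 a) = tr(a^2 b^-1 a) * tr(b) - tr(a^2 b^-1 a b)  (eliminate b^-1) = x^3*y^2 - 2*x^2*y*z - x*y^2 + x*z^2 + y*z - x
tr(b^-1 a^-1 b^-1 a^2) = tr(b^-1 a^2 b^-1) * tr(a) - tr(b^-1 a^2 b^-1 a)  (eliminate a^-1) = x^2*y*z - x^3 - x*z^2 - y*z + 3*x
so tr(b^-1 a^3 b^-2 a^-1 b^-1 a^-1) = tr(b^-1 a^-1 b^-1 a^-1 b^-1 a^3) * tr(b) - tr(b^-1 a^-1 b^-1 a^-1 b^-1 a^3 b)  (eliminate b^-1) = x^3*y^2*z^2 - x^4*y*z - x^2*y*z^3 - x^3*y^2 - 2*x*y^2*z^2 + 4*x^2*y*z + y*z^3 + x^3 + 2*x*y^2 + x*z^2 - 2*y*z - 3*x
reduce: tr(b^-2 a^3 b^-2) = tr(b^-2 a^3 b^-1) * tr(b) - tr(b^-2 a^3)  (eliminate b^-1) = x^3*y^4 - x^2*y^3*z - 3*x^3*y^2 - 2*x*y^4 + 2*x^2*y*z + y^3*z + x^3 + 7*x*y^2 - 2*y*z - 3*x
tr(a^3 b^-2 a) = tr(a^4 b^-1) * tr(b) - tr(a^4)  (eliminate b^-1) = x^4*y^2 - x^3*y*z - x^4 - 3*x^2*y^2 + 2*x*y*z + 4*x^2 + y^2 - 2
reduce: tr(b^-2 a^3 b^-2 a) = tr(b^-1 a^3 b^-2 a) * tr(b) - tr(b^-1 a^3 b^-2 a b)  (eliminate b^-1) = x^4*y^4 - 2*x^3*y^3*z - 2*x^4*y^2 - 2*x^2*y^4 + x^2*y^2*z^2 + 2*x^3*y*z + 3*x*y^3*z + x^4 + 5*x^2*y^2 - y^2*z^2 - 4*x*y*z - 4*x^2 + 2
tr(b^-1 a^3 b^-2 a^-1 b^-1) = tr(b^-2 a^3 b^-2) * tr(a) - tr(b^-2 a^3 b^-2 a)  (eliminate a^-1) = x^3*y^3*z - x^4*y^2 - x^2*y^2*z^2 - 2*x*y^3*z + 2*x^2*y^2 + y^2*z^2 + 2*x*y*z + x^2 - 2
tr(a^2 b^-2 a^-1 b^-1 a^-2 b^-1 a) = tr(b^-1 a^3 b^-2 a^-1 b^-1 a^-1) * tr(a) - tr(b^-1 a^3 b^-2 a^-1 b^-1)  (eliminate a^-1) = x^4*y^2*z^2 - x^5*y*z - x^3*y^3*z - x^3*y*z^3 - x^2*y^2*z^2 + 4*x^3*y*z + 2*x*y^3*z + x*y*z^3 + x^4 + x^2*z^2 - y^2*z^2 - 4*x*y*z - 4*x^2 + 2

x^4*y^2*z^2 - x^5*y*z - x^3*y^3*z - x^3*y*z^3 - x^2*y^2*z^2 + 4*x^3*y*z + 2*x*y^3*z + x*y*z^3 + x^4 + x^2*z^2 - y^2*z^2 - 4*x*y*z - 4*x^2 + 2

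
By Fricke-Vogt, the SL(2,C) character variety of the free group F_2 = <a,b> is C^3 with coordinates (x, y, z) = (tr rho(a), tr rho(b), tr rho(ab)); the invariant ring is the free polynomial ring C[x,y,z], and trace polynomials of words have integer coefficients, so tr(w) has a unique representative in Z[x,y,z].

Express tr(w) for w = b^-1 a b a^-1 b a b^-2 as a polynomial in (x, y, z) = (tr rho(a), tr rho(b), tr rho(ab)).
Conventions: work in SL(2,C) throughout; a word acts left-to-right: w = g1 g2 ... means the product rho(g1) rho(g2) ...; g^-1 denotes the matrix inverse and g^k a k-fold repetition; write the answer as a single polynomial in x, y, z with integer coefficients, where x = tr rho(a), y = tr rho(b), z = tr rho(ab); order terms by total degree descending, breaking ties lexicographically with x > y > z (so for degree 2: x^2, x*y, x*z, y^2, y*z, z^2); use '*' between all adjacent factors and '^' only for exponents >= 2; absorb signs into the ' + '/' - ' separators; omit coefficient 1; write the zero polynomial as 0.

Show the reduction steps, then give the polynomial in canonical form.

trace(a^2 b) = trace(a) trace(b a) - trace(b) = x*z - y
reduce: trace(a^2) = trace(a) trace(a) - trace(1) = x^2 - 2
trace(a b^2 a) = trace(b) trace(a^2 b) - trace(a^2) = x*y*z - x^2 - y^2 + 2
trace(a b a b) = trace(a b) trace(a b) - trace(1)   [split at repeated a] = z^2 - 2
trace(a b^2 a b) = trace(b) trace(a b a b) - trace(a b a) = y*z^2 - x*z - y
reduce: trace(b^-1 a b^2 a) = trace(a b^2 a) trace(b) - trace(a b^2 a b) = x*y^2*z - x^2*y - y^3 - y*z^2 + x*z + 3*y
trace(a b^2 a b^-2) = trace(b^-1 a b^2 a) trace(b) - trace(b^-1 a b^2 a b) = x*y^3*z - x^2*y^2 - y^4 - y^2*z^2 + x^2 + 4*y^2 - 2
reduce: trace(b a b^-3 a b) = trace(a b^2 a b^-2) trace(b) - trace(a b^2 a b^-1) = x*y^4*z - x^2*y^3 - y^5 - y^3*z^2 - x*y^2*z + 2*x^2*y + 5*y^3 + y*z^2 - x*z - 5*y
trace(b a b) = trace(b) trace(a b) - trace(a) = y*z - x
trace(a b a b a) = trace(a) trace(b a b a) - trace(b a b) = x*z^2 - y*z - x
trace(a b a b a b) = trace(b a) trace(b a b a) - trace(b^-1 a^-1)   [split at repeated b] = z^3 - 3*z
trace(a b a b a b^-1) = trace(a b a b a) trace(b) - trace(a b a b a b) = x*y*z^2 - y^2*z - z^3 - x*y + 3*z
so trace(b^-2 a b a b a) = trace(a b a b a b^-1) trace(b) - trace(a b a b a) = x*y^2*z^2 - y^3*z - y*z^3 - x*y^2 - x*z^2 + 4*y*z + x
reduce: trace(b a b^-3 a b a) = trace(b^-2 a b a b a) trace(b) - trace(b^-2 a b a b a b) = x*y^3*z^2 - y^4*z - y^2*z^3 - x*y^3 - 2*x*y*z^2 + 5*y^2*z + z^3 + 2*x*y - 3*z
trace(b^-1 a b a^-1 b a b^-2) = trace(b a b^-3 a b) trace(a) - trace(b a b^-3 a b a) = x^2*y^4*z - x^3*y^3 - x*y^5 - 2*x*y^3*z^2 - x^2*y^2*z + y^4*z + y^2*z^3 + 2*x^3*y + 6*x*y^3 + 3*x*y*z^2 - x^2*z - 5*y^2*z - z^3 - 7*x*y + 3*z

x^2*y^4*z - x^3*y^3 - x*y^5 - 2*x*y^3*z^2 - x^2*y^2*z + y^4*z + y^2*z^3 + 2*x^3*y + 6*x*y^3 + 3*x*y*z^2 - x^2*z - 5*y^2*z - z^3 - 7*x*y + 3*z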